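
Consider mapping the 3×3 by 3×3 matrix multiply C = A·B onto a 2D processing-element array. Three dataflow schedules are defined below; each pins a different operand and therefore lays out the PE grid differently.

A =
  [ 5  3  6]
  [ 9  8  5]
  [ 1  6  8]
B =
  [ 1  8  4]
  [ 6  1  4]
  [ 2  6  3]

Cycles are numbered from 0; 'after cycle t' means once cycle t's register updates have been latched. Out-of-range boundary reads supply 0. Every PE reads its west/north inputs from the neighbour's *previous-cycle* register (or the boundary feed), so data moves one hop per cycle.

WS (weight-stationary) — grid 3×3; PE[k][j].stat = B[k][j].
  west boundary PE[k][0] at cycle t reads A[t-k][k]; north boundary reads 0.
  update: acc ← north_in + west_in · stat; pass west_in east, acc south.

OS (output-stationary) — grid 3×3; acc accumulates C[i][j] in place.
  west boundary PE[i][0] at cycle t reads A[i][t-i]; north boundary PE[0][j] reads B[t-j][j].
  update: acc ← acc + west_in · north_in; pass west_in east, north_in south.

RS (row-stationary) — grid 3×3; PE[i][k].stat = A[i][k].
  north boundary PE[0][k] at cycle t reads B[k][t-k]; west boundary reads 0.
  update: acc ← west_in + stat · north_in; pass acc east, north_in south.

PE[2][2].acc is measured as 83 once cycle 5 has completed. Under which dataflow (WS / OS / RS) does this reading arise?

Under WS (3×3), PE[2][2]:
  cycle 0: PE[2][2] → acc 0, east 0, south 0
  cycle 1: PE[2][2] → acc 0, east 0, south 0
  cycle 2: PE[2][2] → acc 0, east 0, south 0
  cycle 3: PE[2][2] → acc 0, east 0, south 0
  cycle 4: PE[2][2] → acc 50, east 6, south 50
  cycle 5: PE[2][2] → acc 83, east 5, south 83
Under OS (3×3), PE[2][2]:
  cycle 0: PE[2][2] → acc 0, east 0, south 0
  cycle 1: PE[2][2] → acc 0, east 0, south 0
  cycle 2: PE[2][2] → acc 0, east 0, south 0
  cycle 3: PE[2][2] → acc 0, east 0, south 0
  cycle 4: PE[2][2] → acc 4, east 1, south 4
  cycle 5: PE[2][2] → acc 28, east 6, south 4
Under RS (3×3), PE[2][2]:
  cycle 0: PE[2][2] → acc 0, east 0, south 0
  cycle 1: PE[2][2] → acc 0, east 0, south 0
  cycle 2: PE[2][2] → acc 0, east 0, south 0
  cycle 3: PE[2][2] → acc 0, east 0, south 0
  cycle 4: PE[2][2] → acc 53, east 53, south 2
  cycle 5: PE[2][2] → acc 62, east 62, south 6

dataflow = WS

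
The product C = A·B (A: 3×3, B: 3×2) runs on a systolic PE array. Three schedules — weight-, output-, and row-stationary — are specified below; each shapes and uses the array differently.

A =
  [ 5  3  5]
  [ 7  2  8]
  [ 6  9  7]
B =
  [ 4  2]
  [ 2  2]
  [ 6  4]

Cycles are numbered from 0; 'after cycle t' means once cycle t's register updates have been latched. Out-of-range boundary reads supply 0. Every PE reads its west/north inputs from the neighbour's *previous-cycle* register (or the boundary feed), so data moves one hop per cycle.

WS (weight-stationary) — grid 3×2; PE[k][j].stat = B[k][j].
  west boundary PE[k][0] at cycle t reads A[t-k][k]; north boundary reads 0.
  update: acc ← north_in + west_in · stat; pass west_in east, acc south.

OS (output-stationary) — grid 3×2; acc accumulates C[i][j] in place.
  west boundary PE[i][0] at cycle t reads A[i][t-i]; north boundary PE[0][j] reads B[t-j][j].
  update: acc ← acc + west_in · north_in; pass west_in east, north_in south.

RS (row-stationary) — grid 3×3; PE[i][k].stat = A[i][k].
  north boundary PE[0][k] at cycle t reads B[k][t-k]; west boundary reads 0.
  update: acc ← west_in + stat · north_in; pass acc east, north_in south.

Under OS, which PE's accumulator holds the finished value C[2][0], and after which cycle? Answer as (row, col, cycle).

Under OS, C[2][0] lands at PE[2][0]:
  after 0 — PE[2][0] acc=0, pass-E 0, pass-S 0
  after 1 — PE[2][0] acc=0, pass-E 0, pass-S 0
  after 2 — PE[2][0] acc=24, pass-E 6, pass-S 4
  after 3 — PE[2][0] acc=42, pass-E 9, pass-S 2
  after 4 — PE[2][0] acc=84, pass-E 7, pass-S 6

(row, col, cycle) = (2, 0, 4)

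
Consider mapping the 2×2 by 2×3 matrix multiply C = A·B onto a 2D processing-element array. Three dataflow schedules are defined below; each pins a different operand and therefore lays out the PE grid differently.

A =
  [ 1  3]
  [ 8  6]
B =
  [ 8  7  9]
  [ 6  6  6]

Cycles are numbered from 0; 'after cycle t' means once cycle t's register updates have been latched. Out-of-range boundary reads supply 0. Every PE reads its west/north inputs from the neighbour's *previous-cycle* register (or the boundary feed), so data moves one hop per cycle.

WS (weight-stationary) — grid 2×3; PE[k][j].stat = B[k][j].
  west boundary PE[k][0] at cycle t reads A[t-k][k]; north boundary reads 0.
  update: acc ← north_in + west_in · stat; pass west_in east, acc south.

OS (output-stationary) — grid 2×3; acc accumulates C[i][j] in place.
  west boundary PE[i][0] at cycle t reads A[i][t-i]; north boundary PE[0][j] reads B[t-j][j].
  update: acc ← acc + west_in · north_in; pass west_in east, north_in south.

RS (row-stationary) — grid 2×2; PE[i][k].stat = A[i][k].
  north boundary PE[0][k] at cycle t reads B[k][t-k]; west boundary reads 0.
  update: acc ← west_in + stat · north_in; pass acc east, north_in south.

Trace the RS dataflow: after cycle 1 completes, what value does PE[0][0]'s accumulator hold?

PE[0][0].acc = 7

Tracing RS — 2×2 array, target PE[0][0]:
  after 0 — PE[0][0] acc=8, pass-E 8, pass-S 8
  after 1 — PE[0][0] acc=7, pass-E 7, pass-S 7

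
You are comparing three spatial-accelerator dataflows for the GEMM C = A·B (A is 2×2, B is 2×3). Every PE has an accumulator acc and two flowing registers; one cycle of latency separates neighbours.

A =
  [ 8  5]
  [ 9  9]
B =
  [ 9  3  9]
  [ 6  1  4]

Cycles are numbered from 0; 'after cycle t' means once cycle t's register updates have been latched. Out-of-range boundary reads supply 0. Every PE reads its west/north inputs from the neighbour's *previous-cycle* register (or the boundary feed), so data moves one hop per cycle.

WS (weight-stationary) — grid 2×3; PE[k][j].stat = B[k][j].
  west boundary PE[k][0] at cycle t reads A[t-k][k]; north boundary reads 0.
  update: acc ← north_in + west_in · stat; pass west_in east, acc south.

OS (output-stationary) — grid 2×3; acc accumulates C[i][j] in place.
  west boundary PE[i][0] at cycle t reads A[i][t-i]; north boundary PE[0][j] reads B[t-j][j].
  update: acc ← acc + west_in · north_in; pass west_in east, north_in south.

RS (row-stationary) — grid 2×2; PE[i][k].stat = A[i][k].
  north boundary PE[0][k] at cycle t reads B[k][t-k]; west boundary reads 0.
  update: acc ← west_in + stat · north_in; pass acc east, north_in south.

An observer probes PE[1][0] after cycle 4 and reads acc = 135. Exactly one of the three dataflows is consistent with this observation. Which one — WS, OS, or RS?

dataflow = OS

WS [2×3] PE[1][0] across cycles:
  cycle 0: PE[1][0] → acc 0, east 0, south 0
  cycle 1: PE[1][0] → acc 102, east 5, south 102
  cycle 2: PE[1][0] → acc 135, east 9, south 135
  cycle 3: PE[1][0] → acc 0, east 0, south 0
  cycle 4: PE[1][0] → acc 0, east 0, south 0
OS [2×3] PE[1][0] across cycles:
  cycle 0: PE[1][0] → acc 0, east 0, south 0
  cycle 1: PE[1][0] → acc 81, east 9, south 9
  cycle 2: PE[1][0] → acc 135, east 9, south 6
  cycle 3: PE[1][0] → acc 135, east 0, south 0
  cycle 4: PE[1][0] → acc 135, east 0, south 0
RS [2×2] PE[1][0] across cycles:
  cycle 0: PE[1][0] → acc 0, east 0, south 0
  cycle 1: PE[1][0] → acc 81, east 81, south 9
  cycle 2: PE[1][0] → acc 27, east 27, south 3
  cycle 3: PE[1][0] → acc 81, east 81, south 9
  cycle 4: PE[1][0] → acc 0, east 0, south 0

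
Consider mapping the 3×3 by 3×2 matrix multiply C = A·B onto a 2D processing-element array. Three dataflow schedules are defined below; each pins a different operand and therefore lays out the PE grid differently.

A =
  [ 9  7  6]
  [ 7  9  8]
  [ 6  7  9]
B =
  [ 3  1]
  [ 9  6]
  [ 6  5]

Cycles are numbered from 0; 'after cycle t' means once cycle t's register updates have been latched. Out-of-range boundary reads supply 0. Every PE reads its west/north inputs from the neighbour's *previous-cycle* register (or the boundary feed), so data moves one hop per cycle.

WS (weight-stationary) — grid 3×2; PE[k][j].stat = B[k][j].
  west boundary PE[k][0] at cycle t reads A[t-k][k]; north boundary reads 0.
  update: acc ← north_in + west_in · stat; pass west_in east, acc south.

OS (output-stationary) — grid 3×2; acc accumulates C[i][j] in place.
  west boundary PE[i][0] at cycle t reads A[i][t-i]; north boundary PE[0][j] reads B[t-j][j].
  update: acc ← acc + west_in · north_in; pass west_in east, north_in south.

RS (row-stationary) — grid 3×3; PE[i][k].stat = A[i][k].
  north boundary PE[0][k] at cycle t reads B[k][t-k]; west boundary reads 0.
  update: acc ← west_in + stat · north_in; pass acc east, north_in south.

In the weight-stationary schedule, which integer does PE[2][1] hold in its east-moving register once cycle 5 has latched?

WS (3×2). Following PE[2][1] plus its west/north inputs:
  c0 r1c1: 0 / 0 / 0
  c0 r2c0: 0 / 0 / 0
  c0 r2c1: 0 / 0 / 0
  c1 r1c1: 0 / 0 / 0
  c1 r2c0: 0 / 0 / 0
  c1 r2c1: 0 / 0 / 0
  c2 r1c1: 51 / 7 / 51
  c2 r2c0: 126 / 6 / 126
  c2 r2c1: 0 / 0 / 0
  c3 r1c1: 61 / 9 / 61
  c3 r2c0: 150 / 8 / 150
  c3 r2c1: 81 / 6 / 81
  c4 r1c1: 48 / 7 / 48
  c4 r2c0: 135 / 9 / 135
  c4 r2c1: 101 / 8 / 101
  c5 r1c1: 0 / 0 / 0
  c5 r2c0: 0 / 0 / 0
  c5 r2c1: 93 / 9 / 93

register = 9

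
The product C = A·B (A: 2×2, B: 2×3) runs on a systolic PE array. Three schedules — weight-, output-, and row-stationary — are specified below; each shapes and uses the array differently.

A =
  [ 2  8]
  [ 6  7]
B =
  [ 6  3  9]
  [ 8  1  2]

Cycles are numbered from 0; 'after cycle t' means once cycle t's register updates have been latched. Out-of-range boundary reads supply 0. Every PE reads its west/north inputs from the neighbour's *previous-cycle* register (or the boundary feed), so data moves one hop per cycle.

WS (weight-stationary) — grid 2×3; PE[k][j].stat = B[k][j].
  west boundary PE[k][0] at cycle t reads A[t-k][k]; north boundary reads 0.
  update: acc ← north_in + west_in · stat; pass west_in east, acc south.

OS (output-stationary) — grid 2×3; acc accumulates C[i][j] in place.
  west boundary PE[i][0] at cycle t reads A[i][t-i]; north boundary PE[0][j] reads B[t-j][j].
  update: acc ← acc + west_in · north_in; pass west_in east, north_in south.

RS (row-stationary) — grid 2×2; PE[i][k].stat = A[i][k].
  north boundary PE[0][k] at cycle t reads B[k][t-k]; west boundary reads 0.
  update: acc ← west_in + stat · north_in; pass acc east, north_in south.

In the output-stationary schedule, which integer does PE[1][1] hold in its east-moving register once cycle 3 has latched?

register = 7

OS 2×3: PE[1][1] cycle-by-cycle (with neighbour feeds):
  cycle 0: PE[0][1] → acc 0, east 0, south 0
  cycle 0: PE[1][0] → acc 0, east 0, south 0
  cycle 0: PE[1][1] → acc 0, east 0, south 0
  cycle 1: PE[0][1] → acc 6, east 2, south 3
  cycle 1: PE[1][0] → acc 36, east 6, south 6
  cycle 1: PE[1][1] → acc 0, east 0, south 0
  cycle 2: PE[0][1] → acc 14, east 8, south 1
  cycle 2: PE[1][0] → acc 92, east 7, south 8
  cycle 2: PE[1][1] → acc 18, east 6, south 3
  cycle 3: PE[0][1] → acc 14, east 0, south 0
  cycle 3: PE[1][0] → acc 92, east 0, south 0
  cycle 3: PE[1][1] → acc 25, east 7, south 1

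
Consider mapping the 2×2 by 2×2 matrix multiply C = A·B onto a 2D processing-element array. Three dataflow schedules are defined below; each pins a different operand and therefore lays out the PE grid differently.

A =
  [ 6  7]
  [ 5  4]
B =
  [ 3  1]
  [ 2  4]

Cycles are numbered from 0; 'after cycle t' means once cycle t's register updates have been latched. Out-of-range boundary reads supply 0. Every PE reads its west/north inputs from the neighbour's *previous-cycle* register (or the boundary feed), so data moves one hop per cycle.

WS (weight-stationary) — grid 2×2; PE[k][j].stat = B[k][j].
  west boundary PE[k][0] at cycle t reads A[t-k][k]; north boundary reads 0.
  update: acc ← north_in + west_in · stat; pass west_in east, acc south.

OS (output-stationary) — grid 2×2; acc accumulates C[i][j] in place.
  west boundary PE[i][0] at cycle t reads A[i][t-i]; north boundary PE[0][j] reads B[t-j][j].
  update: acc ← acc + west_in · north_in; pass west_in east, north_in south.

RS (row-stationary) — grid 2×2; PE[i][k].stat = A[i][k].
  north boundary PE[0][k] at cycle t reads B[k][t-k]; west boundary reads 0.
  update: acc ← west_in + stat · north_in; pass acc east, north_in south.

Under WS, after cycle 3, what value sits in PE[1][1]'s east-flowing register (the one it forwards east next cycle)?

WS on a 2×2 grid — tracing PE[1][1] and its feeders:
  t=0 PE[0][1]: acc=0 h=0 v=0
  t=0 PE[1][0]: acc=0 h=0 v=0
  t=0 PE[1][1]: acc=0 h=0 v=0
  t=1 PE[0][1]: acc=6 h=6 v=6
  t=1 PE[1][0]: acc=32 h=7 v=32
  t=1 PE[1][1]: acc=0 h=0 v=0
  t=2 PE[0][1]: acc=5 h=5 v=5
  t=2 PE[1][0]: acc=23 h=4 v=23
  t=2 PE[1][1]: acc=34 h=7 v=34
  t=3 PE[0][1]: acc=0 h=0 v=0
  t=3 PE[1][0]: acc=0 h=0 v=0
  t=3 PE[1][1]: acc=21 h=4 v=21

register = 4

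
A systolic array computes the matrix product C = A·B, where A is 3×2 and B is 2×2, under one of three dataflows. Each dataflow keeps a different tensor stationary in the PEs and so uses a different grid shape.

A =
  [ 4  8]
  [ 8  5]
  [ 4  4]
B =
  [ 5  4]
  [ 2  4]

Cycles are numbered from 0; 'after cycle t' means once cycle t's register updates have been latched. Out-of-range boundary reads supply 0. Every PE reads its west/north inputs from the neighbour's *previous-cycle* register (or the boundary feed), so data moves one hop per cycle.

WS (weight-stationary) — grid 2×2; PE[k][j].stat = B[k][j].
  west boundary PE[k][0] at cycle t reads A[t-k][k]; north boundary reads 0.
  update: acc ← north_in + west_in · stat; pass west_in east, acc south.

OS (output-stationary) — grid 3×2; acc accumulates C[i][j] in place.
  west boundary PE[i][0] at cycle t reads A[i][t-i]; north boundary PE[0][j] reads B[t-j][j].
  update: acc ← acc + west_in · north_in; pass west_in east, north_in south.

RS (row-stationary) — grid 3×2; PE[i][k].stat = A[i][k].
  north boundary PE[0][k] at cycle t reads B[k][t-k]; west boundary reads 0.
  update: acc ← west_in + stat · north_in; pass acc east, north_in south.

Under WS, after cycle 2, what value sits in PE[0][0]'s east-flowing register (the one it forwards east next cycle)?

Tracing WS — 2×2 array, target PE[0][0]:
  0: (0,0).acc=20  regs=<4,20>
  1: (0,0).acc=40  regs=<8,40>
  2: (0,0).acc=20  regs=<4,20>

register = 4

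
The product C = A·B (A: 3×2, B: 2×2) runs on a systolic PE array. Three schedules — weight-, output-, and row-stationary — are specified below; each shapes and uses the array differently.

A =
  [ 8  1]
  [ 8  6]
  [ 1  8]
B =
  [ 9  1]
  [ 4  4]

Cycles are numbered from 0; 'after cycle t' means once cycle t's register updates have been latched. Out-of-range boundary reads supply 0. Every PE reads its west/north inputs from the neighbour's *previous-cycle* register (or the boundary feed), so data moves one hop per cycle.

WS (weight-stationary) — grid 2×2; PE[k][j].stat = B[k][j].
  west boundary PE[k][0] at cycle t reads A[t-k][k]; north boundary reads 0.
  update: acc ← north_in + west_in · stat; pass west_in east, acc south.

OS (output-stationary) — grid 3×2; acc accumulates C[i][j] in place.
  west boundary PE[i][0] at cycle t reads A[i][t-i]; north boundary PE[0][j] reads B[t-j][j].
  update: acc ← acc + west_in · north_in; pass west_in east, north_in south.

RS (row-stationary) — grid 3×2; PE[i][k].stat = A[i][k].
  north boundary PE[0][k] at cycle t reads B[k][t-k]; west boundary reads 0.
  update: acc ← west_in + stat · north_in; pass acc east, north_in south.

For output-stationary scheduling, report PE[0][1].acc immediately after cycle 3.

Tracing OS — 3×2 array, target PE[0][1]:
  @0  [0,0]  acc 72  |  →8  ↓9
  @0  [0,1]  acc 0  |  →0  ↓0
  @1  [0,0]  acc 76  |  →1  ↓4
  @1  [0,1]  acc 8  |  →8  ↓1
  @2  [0,0]  acc 76  |  →0  ↓0
  @2  [0,1]  acc 12  |  →1  ↓4
  @3  [0,0]  acc 76  |  →0  ↓0
  @3  [0,1]  acc 12  |  →0  ↓0

PE[0][1].acc = 12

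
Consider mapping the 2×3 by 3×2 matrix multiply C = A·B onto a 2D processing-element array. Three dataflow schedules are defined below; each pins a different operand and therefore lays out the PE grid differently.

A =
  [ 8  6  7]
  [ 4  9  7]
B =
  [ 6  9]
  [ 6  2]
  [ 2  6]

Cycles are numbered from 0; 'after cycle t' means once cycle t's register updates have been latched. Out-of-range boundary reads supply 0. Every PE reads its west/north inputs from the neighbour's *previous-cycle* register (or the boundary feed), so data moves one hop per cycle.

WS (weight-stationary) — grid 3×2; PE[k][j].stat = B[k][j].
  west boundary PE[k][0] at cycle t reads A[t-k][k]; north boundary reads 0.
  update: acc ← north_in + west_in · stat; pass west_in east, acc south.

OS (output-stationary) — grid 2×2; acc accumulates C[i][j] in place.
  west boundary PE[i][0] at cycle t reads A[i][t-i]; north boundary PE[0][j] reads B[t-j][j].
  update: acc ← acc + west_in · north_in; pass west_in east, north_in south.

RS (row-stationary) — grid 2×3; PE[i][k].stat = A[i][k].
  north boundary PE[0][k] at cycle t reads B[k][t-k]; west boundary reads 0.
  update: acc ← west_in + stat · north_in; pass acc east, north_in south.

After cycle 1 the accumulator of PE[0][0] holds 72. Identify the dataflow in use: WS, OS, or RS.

— WS: 3×2; PE[0][0] trace:
  c0 r0c0: 48 / 8 / 48
  c1 r0c0: 24 / 4 / 24
— OS: 2×2; PE[0][0] trace:
  c0 r0c0: 48 / 8 / 6
  c1 r0c0: 84 / 6 / 6
— RS: 2×3; PE[0][0] trace:
  c0 r0c0: 48 / 48 / 6
  c1 r0c0: 72 / 72 / 9

dataflow = RS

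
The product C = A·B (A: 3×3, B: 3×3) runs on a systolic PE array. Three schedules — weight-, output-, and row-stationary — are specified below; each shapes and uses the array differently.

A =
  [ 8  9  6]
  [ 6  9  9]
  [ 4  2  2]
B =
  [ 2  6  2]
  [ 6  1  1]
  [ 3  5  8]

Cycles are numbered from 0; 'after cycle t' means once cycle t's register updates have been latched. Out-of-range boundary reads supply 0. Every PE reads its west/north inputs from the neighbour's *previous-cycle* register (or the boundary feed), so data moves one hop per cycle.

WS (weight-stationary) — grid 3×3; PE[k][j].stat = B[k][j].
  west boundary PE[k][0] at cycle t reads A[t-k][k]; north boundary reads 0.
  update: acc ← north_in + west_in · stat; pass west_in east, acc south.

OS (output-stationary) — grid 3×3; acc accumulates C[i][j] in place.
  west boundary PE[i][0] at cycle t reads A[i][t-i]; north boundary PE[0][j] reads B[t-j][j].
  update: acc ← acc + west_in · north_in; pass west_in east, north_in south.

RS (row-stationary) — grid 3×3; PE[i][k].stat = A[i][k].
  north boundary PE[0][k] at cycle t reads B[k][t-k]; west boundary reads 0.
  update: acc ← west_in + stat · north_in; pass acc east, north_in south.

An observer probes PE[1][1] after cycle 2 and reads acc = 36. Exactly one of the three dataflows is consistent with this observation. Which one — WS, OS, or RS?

— WS: 3×3; PE[1][1] trace:
  cycle 0: PE[1][1] → acc 0, east 0, south 0
  cycle 1: PE[1][1] → acc 0, east 0, south 0
  cycle 2: PE[1][1] → acc 57, east 9, south 57
— OS: 3×3; PE[1][1] trace:
  cycle 0: PE[1][1] → acc 0, east 0, south 0
  cycle 1: PE[1][1] → acc 0, east 0, south 0
  cycle 2: PE[1][1] → acc 36, east 6, south 6
— RS: 3×3; PE[1][1] trace:
  cycle 0: PE[1][1] → acc 0, east 0, south 0
  cycle 1: PE[1][1] → acc 0, east 0, south 0
  cycle 2: PE[1][1] → acc 66, east 66, south 6

dataflow = OS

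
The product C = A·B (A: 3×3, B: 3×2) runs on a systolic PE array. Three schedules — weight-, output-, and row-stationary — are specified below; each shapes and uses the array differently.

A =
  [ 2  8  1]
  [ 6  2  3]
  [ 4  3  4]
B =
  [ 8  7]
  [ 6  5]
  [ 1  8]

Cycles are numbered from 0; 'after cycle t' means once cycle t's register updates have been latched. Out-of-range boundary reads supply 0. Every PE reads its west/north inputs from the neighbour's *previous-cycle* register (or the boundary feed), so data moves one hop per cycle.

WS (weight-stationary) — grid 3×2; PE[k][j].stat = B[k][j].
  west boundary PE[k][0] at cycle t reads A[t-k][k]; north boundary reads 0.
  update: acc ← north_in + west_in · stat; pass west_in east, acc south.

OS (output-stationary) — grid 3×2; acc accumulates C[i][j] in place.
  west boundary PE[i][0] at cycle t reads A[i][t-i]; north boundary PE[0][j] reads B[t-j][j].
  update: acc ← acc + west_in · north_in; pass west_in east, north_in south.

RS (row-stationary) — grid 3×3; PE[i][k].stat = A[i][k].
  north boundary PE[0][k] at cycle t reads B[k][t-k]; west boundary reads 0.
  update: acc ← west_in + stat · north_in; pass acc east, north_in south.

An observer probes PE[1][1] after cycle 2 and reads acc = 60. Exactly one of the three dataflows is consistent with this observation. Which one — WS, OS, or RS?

WS (3×2 grid), PE[1][1]:
  c0 r1c1: 0 / 0 / 0
  c1 r1c1: 0 / 0 / 0
  c2 r1c1: 54 / 8 / 54
OS (3×2 grid), PE[1][1]:
  c0 r1c1: 0 / 0 / 0
  c1 r1c1: 0 / 0 / 0
  c2 r1c1: 42 / 6 / 7
RS (3×3 grid), PE[1][1]:
  c0 r1c1: 0 / 0 / 0
  c1 r1c1: 0 / 0 / 0
  c2 r1c1: 60 / 60 / 6

dataflow = RS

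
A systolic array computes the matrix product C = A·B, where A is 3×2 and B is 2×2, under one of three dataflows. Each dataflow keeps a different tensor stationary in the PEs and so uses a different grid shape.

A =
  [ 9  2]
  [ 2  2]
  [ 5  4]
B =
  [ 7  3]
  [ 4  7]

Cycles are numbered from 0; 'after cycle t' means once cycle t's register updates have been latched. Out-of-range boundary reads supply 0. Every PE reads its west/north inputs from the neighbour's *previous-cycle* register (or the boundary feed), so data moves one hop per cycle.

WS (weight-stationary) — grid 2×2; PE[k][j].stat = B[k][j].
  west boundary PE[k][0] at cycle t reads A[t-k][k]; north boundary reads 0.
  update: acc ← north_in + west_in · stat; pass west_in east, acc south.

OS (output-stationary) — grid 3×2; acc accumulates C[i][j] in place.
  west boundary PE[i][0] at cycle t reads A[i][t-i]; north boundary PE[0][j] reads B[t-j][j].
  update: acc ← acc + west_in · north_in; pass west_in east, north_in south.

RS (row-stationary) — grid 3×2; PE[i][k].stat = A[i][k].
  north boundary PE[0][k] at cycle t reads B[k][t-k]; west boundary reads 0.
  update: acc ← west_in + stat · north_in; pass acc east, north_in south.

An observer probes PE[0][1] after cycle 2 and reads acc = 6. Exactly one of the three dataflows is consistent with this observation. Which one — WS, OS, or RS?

Under WS (2×2), PE[0][1]:
  step 0 · PE0,1: acc=0; fwd→0 fwd↓0
  step 1 · PE0,1: acc=27; fwd→9 fwd↓27
  step 2 · PE0,1: acc=6; fwd→2 fwd↓6
Under OS (3×2), PE[0][1]:
  step 0 · PE0,1: acc=0; fwd→0 fwd↓0
  step 1 · PE0,1: acc=27; fwd→9 fwd↓3
  step 2 · PE0,1: acc=41; fwd→2 fwd↓7
Under RS (3×2), PE[0][1]:
  step 0 · PE0,1: acc=0; fwd→0 fwd↓0
  step 1 · PE0,1: acc=71; fwd→71 fwd↓4
  step 2 · PE0,1: acc=41; fwd→41 fwd↓7

dataflow = WS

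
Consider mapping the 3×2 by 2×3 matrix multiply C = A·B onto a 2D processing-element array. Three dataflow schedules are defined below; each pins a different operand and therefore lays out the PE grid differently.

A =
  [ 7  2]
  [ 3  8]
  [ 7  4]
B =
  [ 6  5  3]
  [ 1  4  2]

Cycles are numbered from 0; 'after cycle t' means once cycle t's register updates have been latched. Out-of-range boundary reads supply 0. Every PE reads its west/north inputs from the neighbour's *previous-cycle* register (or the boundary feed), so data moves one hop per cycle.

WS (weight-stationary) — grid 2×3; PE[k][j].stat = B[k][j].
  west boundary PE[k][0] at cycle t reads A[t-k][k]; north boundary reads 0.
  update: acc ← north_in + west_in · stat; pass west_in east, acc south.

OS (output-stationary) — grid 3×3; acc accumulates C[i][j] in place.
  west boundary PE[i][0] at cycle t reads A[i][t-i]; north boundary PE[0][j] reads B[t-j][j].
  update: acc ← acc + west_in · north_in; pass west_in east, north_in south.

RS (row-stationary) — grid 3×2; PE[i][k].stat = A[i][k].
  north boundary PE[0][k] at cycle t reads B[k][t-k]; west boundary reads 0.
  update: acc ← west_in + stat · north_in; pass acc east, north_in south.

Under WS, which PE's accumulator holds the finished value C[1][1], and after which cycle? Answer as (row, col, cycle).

WS — PE[1][1] is where C[1][1] collects:
  [0] (1,1) acc=0 (h:0 v:0)
  [1] (1,1) acc=0 (h:0 v:0)
  [2] (1,1) acc=43 (h:2 v:43)
  [3] (1,1) acc=47 (h:8 v:47)

(row, col, cycle) = (1, 1, 3)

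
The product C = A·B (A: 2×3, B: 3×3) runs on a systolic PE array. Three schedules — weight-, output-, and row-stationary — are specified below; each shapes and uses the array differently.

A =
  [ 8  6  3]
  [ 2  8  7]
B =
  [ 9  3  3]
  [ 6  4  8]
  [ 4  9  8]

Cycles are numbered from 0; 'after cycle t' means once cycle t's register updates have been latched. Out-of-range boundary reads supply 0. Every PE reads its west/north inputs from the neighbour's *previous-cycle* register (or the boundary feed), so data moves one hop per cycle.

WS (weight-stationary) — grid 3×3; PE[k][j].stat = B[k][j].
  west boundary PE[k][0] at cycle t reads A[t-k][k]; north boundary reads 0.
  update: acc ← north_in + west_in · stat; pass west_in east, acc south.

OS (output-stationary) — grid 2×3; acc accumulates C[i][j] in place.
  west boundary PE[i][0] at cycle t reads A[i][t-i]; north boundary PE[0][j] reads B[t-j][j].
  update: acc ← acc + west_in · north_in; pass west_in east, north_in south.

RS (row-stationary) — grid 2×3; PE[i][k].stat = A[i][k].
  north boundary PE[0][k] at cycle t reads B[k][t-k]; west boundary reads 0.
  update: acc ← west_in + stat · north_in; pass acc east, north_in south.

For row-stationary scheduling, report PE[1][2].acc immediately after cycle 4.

Tracing RS — 2×3 array, target PE[1][2]:
  @0  [0,2]  acc 0  |  →0  ↓0
  @0  [1,1]  acc 0  |  →0  ↓0
  @0  [1,2]  acc 0  |  →0  ↓0
  @1  [0,2]  acc 0  |  →0  ↓0
  @1  [1,1]  acc 0  |  →0  ↓0
  @1  [1,2]  acc 0  |  →0  ↓0
  @2  [0,2]  acc 120  |  →120  ↓4
  @2  [1,1]  acc 66  |  →66  ↓6
  @2  [1,2]  acc 0  |  →0  ↓0
  @3  [0,2]  acc 75  |  →75  ↓9
  @3  [1,1]  acc 38  |  →38  ↓4
  @3  [1,2]  acc 94  |  →94  ↓4
  @4  [0,2]  acc 96  |  →96  ↓8
  @4  [1,1]  acc 70  |  →70  ↓8
  @4  [1,2]  acc 101  |  →101  ↓9

PE[1][2].acc = 101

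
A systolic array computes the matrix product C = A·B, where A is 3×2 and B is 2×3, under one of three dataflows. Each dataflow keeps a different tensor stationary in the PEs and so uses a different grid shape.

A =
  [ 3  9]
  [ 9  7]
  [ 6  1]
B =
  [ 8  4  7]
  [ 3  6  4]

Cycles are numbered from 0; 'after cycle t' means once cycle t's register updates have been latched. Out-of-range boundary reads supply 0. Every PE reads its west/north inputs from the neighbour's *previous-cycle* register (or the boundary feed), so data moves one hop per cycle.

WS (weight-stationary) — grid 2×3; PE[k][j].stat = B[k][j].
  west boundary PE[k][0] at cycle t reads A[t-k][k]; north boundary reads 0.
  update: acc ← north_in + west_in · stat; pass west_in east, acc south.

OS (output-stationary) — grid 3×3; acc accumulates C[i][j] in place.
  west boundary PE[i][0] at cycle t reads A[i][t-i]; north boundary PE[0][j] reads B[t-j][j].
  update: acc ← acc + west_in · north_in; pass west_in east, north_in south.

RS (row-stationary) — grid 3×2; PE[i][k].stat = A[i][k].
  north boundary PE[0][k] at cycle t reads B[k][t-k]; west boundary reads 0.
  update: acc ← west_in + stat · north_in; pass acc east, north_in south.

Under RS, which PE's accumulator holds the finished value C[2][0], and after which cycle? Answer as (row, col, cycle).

(row, col, cycle) = (2, 1, 3)

RS: C[2][0] accumulates in PE[2][1]:
  t=0 PE[2][1]: acc=0 h=0 v=0
  t=1 PE[2][1]: acc=0 h=0 v=0
  t=2 PE[2][1]: acc=0 h=0 v=0
  t=3 PE[2][1]: acc=51 h=51 v=3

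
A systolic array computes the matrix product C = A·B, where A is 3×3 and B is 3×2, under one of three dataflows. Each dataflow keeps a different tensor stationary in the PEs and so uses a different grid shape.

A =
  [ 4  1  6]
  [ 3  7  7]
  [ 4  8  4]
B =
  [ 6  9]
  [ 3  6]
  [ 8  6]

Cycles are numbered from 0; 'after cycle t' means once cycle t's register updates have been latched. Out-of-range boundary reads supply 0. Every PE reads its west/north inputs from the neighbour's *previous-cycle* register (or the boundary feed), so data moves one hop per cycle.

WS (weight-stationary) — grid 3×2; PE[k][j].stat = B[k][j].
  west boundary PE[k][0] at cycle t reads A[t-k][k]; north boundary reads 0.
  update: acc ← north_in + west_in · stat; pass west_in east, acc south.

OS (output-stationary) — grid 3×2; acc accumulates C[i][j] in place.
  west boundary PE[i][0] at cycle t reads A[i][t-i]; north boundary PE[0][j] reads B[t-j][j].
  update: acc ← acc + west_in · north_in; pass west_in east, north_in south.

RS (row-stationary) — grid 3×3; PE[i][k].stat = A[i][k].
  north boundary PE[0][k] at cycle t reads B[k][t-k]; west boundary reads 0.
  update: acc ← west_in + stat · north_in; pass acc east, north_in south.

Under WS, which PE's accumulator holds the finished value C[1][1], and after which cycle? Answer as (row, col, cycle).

WS: C[1][1] accumulates in PE[2][1]:
  [0] (2,1) acc=0 (h:0 v:0)
  [1] (2,1) acc=0 (h:0 v:0)
  [2] (2,1) acc=0 (h:0 v:0)
  [3] (2,1) acc=78 (h:6 v:78)
  [4] (2,1) acc=111 (h:7 v:111)

(row, col, cycle) = (2, 1, 4)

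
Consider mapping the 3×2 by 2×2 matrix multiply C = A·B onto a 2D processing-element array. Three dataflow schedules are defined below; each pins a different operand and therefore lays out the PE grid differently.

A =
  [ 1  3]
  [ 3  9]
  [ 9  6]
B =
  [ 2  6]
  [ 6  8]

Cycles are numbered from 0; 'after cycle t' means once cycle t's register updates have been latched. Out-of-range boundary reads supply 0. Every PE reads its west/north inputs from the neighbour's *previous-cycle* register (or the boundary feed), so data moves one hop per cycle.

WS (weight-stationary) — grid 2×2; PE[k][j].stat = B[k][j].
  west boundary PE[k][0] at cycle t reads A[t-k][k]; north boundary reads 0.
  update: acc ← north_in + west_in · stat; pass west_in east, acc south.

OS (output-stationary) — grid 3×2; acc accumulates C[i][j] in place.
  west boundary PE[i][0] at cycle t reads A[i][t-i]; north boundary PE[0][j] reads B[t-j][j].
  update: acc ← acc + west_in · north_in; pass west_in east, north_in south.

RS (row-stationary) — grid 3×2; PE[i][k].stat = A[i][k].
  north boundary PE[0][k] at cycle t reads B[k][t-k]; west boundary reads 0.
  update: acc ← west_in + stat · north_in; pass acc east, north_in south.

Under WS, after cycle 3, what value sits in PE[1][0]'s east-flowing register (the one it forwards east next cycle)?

WS (2×2). Following PE[1][0] plus its west/north inputs:
  cycle 0: PE[0][0] → acc 2, east 1, south 2
  cycle 0: PE[1][0] → acc 0, east 0, south 0
  cycle 1: PE[0][0] → acc 6, east 3, south 6
  cycle 1: PE[1][0] → acc 20, east 3, south 20
  cycle 2: PE[0][0] → acc 18, east 9, south 18
  cycle 2: PE[1][0] → acc 60, east 9, south 60
  cycle 3: PE[0][0] → acc 0, east 0, south 0
  cycle 3: PE[1][0] → acc 54, east 6, south 54

register = 6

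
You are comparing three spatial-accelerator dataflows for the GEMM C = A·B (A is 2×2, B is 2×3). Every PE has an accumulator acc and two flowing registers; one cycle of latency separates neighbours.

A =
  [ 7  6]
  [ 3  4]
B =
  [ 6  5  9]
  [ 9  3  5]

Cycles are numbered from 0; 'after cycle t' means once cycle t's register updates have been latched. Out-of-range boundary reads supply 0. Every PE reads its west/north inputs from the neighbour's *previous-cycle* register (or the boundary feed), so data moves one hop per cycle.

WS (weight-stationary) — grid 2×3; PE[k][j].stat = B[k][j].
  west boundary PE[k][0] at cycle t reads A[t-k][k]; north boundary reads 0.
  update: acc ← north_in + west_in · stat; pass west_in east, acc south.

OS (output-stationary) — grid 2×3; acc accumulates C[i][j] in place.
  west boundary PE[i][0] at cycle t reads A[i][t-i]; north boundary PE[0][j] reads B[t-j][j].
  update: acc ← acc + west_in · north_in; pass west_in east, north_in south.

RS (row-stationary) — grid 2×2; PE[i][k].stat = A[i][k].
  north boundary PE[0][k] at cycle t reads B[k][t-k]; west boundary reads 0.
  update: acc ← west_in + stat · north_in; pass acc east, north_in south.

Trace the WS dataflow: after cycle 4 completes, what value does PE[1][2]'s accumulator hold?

PE[1][2].acc = 47

WS on a 2×3 grid — tracing PE[1][2] and its feeders:
  [0] (0,2) acc=0 (h:0 v:0)
  [0] (1,1) acc=0 (h:0 v:0)
  [0] (1,2) acc=0 (h:0 v:0)
  [1] (0,2) acc=0 (h:0 v:0)
  [1] (1,1) acc=0 (h:0 v:0)
  [1] (1,2) acc=0 (h:0 v:0)
  [2] (0,2) acc=63 (h:7 v:63)
  [2] (1,1) acc=53 (h:6 v:53)
  [2] (1,2) acc=0 (h:0 v:0)
  [3] (0,2) acc=27 (h:3 v:27)
  [3] (1,1) acc=27 (h:4 v:27)
  [3] (1,2) acc=93 (h:6 v:93)
  [4] (0,2) acc=0 (h:0 v:0)
  [4] (1,1) acc=0 (h:0 v:0)
  [4] (1,2) acc=47 (h:4 v:47)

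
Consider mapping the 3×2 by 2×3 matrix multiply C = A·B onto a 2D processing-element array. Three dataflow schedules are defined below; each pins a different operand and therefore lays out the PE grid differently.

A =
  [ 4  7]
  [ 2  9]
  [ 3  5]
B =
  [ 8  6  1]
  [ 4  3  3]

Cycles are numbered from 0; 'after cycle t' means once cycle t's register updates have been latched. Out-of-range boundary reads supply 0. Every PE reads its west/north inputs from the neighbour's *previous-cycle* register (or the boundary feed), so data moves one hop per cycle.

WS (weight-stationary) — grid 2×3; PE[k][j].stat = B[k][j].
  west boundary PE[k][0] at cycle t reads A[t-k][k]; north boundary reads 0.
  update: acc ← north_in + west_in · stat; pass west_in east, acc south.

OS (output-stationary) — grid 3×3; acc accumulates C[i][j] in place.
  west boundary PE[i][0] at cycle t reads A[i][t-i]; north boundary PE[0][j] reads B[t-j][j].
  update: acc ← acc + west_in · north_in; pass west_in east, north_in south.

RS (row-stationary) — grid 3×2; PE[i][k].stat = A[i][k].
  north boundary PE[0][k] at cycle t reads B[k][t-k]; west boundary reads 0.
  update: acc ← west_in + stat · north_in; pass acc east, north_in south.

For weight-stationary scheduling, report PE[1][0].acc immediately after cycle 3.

PE[1][0].acc = 44

WS on a 2×3 grid — tracing PE[1][0] and its feeders:
  t=0 PE[0][0]: acc=32 h=4 v=32
  t=0 PE[1][0]: acc=0 h=0 v=0
  t=1 PE[0][0]: acc=16 h=2 v=16
  t=1 PE[1][0]: acc=60 h=7 v=60
  t=2 PE[0][0]: acc=24 h=3 v=24
  t=2 PE[1][0]: acc=52 h=9 v=52
  t=3 PE[0][0]: acc=0 h=0 v=0
  t=3 PE[1][0]: acc=44 h=5 v=44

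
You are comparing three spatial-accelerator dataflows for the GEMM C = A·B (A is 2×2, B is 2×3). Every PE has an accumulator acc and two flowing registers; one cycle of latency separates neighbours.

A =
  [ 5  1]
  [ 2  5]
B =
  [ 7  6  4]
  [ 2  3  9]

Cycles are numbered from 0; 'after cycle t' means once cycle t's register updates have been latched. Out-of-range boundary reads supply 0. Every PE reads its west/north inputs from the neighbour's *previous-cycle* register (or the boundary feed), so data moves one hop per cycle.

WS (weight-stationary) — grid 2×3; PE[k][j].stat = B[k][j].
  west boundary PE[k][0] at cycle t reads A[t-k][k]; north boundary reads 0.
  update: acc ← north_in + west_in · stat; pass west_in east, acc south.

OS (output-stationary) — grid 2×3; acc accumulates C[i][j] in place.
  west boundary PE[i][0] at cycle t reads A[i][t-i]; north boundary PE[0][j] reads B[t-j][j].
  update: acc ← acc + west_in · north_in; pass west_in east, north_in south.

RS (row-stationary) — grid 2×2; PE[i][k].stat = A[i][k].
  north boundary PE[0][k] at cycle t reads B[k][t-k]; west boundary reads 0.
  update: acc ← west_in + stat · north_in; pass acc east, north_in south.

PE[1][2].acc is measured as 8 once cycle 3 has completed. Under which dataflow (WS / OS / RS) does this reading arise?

WS (2×3 grid), PE[1][2]:
  [0] (1,2) acc=0 (h:0 v:0)
  [1] (1,2) acc=0 (h:0 v:0)
  [2] (1,2) acc=0 (h:0 v:0)
  [3] (1,2) acc=29 (h:1 v:29)
OS (2×3 grid), PE[1][2]:
  [0] (1,2) acc=0 (h:0 v:0)
  [1] (1,2) acc=0 (h:0 v:0)
  [2] (1,2) acc=0 (h:0 v:0)
  [3] (1,2) acc=8 (h:2 v:4)
RS (2×2): PE[1][2] does not exist.

dataflow = OS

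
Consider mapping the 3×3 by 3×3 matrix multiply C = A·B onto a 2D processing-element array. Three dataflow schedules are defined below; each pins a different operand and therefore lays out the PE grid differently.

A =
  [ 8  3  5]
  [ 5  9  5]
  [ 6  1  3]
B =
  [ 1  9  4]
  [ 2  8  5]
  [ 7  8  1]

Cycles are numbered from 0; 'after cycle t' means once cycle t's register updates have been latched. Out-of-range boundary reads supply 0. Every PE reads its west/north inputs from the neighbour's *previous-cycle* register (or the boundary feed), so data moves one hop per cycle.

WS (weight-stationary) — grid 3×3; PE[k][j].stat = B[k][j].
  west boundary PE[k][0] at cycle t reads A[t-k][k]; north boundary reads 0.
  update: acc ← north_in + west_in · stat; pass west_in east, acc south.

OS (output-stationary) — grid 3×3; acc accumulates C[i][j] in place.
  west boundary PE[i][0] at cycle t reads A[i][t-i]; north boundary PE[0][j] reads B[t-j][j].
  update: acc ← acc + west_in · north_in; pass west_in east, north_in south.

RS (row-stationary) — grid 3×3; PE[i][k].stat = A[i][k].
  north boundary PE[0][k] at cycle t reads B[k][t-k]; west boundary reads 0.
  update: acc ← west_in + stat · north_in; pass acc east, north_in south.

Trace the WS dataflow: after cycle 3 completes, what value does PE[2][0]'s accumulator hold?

WS (3×3). Following PE[2][0] plus its west/north inputs:
  cycle 0: PE[1][0] → acc 0, east 0, south 0
  cycle 0: PE[2][0] → acc 0, east 0, south 0
  cycle 1: PE[1][0] → acc 14, east 3, south 14
  cycle 1: PE[2][0] → acc 0, east 0, south 0
  cycle 2: PE[1][0] → acc 23, east 9, south 23
  cycle 2: PE[2][0] → acc 49, east 5, south 49
  cycle 3: PE[1][0] → acc 8, east 1, south 8
  cycle 3: PE[2][0] → acc 58, east 5, south 58

PE[2][0].acc = 58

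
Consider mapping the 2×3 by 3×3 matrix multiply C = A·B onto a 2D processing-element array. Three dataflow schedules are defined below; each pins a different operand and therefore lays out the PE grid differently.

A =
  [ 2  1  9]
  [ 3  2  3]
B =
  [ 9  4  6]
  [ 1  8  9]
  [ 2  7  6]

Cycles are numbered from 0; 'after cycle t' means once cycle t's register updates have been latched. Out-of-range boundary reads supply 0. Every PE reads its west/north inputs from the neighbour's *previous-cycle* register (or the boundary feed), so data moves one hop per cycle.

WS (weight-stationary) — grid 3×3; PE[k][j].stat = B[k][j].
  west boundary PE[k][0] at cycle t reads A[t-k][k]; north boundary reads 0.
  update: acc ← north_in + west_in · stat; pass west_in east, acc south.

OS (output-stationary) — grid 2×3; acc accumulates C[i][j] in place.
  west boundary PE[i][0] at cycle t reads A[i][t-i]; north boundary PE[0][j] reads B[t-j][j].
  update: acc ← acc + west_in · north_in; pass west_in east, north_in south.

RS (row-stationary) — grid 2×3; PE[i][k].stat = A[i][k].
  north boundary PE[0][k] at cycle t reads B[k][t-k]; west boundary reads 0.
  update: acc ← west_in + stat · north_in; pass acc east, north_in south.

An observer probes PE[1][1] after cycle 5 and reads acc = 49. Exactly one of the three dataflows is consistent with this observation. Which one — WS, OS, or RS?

WS [3×3] PE[1][1] across cycles:
  0: (1,1).acc=0  regs=<0,0>
  1: (1,1).acc=0  regs=<0,0>
  2: (1,1).acc=16  regs=<1,16>
  3: (1,1).acc=28  regs=<2,28>
  4: (1,1).acc=0  regs=<0,0>
  5: (1,1).acc=0  regs=<0,0>
OS [2×3] PE[1][1] across cycles:
  0: (1,1).acc=0  regs=<0,0>
  1: (1,1).acc=0  regs=<0,0>
  2: (1,1).acc=12  regs=<3,4>
  3: (1,1).acc=28  regs=<2,8>
  4: (1,1).acc=49  regs=<3,7>
  5: (1,1).acc=49  regs=<0,0>
RS [2×3] PE[1][1] across cycles:
  0: (1,1).acc=0  regs=<0,0>
  1: (1,1).acc=0  regs=<0,0>
  2: (1,1).acc=29  regs=<29,1>
  3: (1,1).acc=28  regs=<28,8>
  4: (1,1).acc=36  regs=<36,9>
  5: (1,1).acc=0  regs=<0,0>

dataflow = OS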